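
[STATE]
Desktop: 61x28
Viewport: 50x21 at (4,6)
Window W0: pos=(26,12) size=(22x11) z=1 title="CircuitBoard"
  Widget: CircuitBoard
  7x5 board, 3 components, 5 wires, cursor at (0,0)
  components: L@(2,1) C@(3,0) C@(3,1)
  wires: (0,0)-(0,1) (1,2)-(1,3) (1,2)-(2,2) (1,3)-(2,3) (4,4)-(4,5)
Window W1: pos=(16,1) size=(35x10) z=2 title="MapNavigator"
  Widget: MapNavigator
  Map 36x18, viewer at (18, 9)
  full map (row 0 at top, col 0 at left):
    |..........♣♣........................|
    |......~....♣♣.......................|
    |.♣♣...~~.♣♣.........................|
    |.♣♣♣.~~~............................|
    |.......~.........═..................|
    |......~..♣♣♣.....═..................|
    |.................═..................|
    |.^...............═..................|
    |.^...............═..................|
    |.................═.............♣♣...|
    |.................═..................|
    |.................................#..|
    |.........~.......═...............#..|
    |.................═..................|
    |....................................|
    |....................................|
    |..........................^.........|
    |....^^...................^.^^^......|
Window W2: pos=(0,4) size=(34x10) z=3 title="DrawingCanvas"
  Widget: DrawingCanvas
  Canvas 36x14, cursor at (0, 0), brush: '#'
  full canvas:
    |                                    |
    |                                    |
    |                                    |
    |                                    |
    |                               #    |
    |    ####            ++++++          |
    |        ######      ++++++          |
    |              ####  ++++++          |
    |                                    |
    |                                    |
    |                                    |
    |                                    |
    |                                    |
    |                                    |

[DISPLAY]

─────────────────────────────┨................┃   
                             ┃............♣♣..┃   
                             ┃................┃   
                             ┃..............#.┃   
                             ┃━━━━━━━━━━━━━━━━┛   
                            #┃                    
 ####            ++++++      ┃━━━━━━━━━━━━━┓      
━━━━━━━━━━━━━━━━━━━━━━━━━━━━━┛tBoard       ┃      
                      ┠────────────────────┨      
                      ┃   0 1 2 3 4 5 6    ┃      
                      ┃0  [.]─ ·           ┃      
                      ┃                    ┃      
                      ┃1           · ─ ·   ┃      
                      ┃            │   │   ┃      
                      ┃2       L   ·   ·   ┃      
                      ┃                    ┃      
                      ┗━━━━━━━━━━━━━━━━━━━━┛      
                                                  
                                                  
                                                  
                                                  


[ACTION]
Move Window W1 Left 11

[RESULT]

─────────────────────────────┨.....┃              
                             ┃.♣♣..┃              
                             ┃.....┃              
                             ┃...#.┃              
                             ┃━━━━━┛              
                            #┃                    
 ####            ++++++      ┃━━━━━━━━━━━━━┓      
━━━━━━━━━━━━━━━━━━━━━━━━━━━━━┛tBoard       ┃      
                      ┠────────────────────┨      
                      ┃   0 1 2 3 4 5 6    ┃      
                      ┃0  [.]─ ·           ┃      
                      ┃                    ┃      
                      ┃1           · ─ ·   ┃      
                      ┃            │   │   ┃      
                      ┃2       L   ·   ·   ┃      
                      ┃                    ┃      
                      ┗━━━━━━━━━━━━━━━━━━━━┛      
                                                  
                                                  
                                                  
                                                  


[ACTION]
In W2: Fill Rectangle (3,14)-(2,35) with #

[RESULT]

─────────────────────────────┨.....┃              
                             ┃.♣♣..┃              
                             ┃.....┃              
           ##################┃...#.┃              
           ##################┃━━━━━┛              
                            #┃                    
 ####            ++++++      ┃━━━━━━━━━━━━━┓      
━━━━━━━━━━━━━━━━━━━━━━━━━━━━━┛tBoard       ┃      
                      ┠────────────────────┨      
                      ┃   0 1 2 3 4 5 6    ┃      
                      ┃0  [.]─ ·           ┃      
                      ┃                    ┃      
                      ┃1           · ─ ·   ┃      
                      ┃            │   │   ┃      
                      ┃2       L   ·   ·   ┃      
                      ┃                    ┃      
                      ┗━━━━━━━━━━━━━━━━━━━━┛      
                                                  
                                                  
                                                  
                                                  


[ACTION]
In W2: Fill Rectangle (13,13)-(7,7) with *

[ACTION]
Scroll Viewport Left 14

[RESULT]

┠────────────────────────────────┨.....┃          
┃+                               ┃.♣♣..┃          
┃                                ┃.....┃          
┃              ##################┃...#.┃          
┃              ##################┃━━━━━┛          
┃                               #┃                
┃    ####            ++++++      ┃━━━━━━━━━━━━━┓  
┗━━━━━━━━━━━━━━━━━━━━━━━━━━━━━━━━┛tBoard       ┃  
                          ┠────────────────────┨  
                          ┃   0 1 2 3 4 5 6    ┃  
                          ┃0  [.]─ ·           ┃  
                          ┃                    ┃  
                          ┃1           · ─ ·   ┃  
                          ┃            │   │   ┃  
                          ┃2       L   ·   ·   ┃  
                          ┃                    ┃  
                          ┗━━━━━━━━━━━━━━━━━━━━┛  
                                                  
                                                  
                                                  
                                                  


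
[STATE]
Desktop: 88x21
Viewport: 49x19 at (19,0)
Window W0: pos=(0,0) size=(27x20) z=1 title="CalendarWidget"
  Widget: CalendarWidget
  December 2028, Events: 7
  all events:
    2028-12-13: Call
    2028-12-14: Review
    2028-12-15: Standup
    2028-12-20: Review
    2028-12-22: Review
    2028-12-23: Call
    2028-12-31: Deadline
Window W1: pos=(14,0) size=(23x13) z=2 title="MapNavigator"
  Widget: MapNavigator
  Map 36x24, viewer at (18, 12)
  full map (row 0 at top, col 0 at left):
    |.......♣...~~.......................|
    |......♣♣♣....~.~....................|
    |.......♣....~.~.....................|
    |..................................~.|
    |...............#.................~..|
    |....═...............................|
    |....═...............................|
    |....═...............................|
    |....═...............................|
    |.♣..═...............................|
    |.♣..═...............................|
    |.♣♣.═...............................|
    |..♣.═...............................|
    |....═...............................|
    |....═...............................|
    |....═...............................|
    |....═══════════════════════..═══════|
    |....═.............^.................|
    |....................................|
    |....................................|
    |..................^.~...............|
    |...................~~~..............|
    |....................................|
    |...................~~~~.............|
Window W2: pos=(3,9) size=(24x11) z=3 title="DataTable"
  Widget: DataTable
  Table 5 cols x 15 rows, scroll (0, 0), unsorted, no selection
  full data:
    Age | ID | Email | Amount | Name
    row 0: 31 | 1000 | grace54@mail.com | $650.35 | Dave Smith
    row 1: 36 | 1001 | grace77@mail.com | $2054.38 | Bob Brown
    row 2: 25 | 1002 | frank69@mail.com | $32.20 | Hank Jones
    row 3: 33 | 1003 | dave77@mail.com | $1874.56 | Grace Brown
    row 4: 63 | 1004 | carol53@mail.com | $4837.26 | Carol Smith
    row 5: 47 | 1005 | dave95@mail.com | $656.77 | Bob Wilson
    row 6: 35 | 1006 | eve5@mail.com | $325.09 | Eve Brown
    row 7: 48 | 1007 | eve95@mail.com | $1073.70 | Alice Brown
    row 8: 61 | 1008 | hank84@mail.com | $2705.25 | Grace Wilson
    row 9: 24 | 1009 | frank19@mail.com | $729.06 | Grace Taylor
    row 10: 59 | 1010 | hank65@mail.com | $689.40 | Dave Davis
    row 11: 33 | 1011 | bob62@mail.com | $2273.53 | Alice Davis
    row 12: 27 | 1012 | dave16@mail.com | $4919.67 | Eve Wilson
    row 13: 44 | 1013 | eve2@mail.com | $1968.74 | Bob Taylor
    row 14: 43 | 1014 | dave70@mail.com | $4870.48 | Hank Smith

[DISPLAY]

━━━━━━━━━━━━━━━━━┓                               
Navigator        ┃                               
─────────────────┨                               
.................┃                               
.................┃                               
.................┃                               
.................┃                               
......@..........┃                               
.................┃                               
━━━━━━━┓.........┃                               
       ┃.........┃                               
───────┨═══════..┃                               
       ┃━━━━━━━━━┛                               
───────┃                                         
4@mail.┃                                         
7@mail.┃                                         
9@mail.┃                                         
@mail.c┃                                         
3@mail.┃                                         


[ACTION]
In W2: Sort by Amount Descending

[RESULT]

━━━━━━━━━━━━━━━━━┓                               
Navigator        ┃                               
─────────────────┨                               
.................┃                               
.................┃                               
.................┃                               
.................┃                               
......@..........┃                               
.................┃                               
━━━━━━━┓.........┃                               
       ┃.........┃                               
───────┨═══════..┃                               
       ┃━━━━━━━━━┛                               
───────┃                                         
@mail.c┃                                         
@mail.c┃                                         
3@mail.┃                                         
@mail.c┃                                         
mail.co┃                                         


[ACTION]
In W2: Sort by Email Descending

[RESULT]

━━━━━━━━━━━━━━━━━┓                               
Navigator        ┃                               
─────────────────┨                               
.................┃                               
.................┃                               
.................┃                               
.................┃                               
......@..........┃                               
.................┃                               
━━━━━━━┓.........┃                               
       ┃.........┃                               
───────┨═══════..┃                               
       ┃━━━━━━━━━┛                               
───────┃                                         
@mail.c┃                                         
@mail.c┃                                         
7@mail.┃                                         
4@mail.┃                                         
9@mail.┃                                         


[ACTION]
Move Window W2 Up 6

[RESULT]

━━━━━━━━━━━━━━━━━┓                               
Navigator        ┃                               
─────────────────┨                               
━━━━━━━┓.........┃                               
       ┃.........┃                               
───────┨.........┃                               
       ┃.........┃                               
───────┃.........┃                               
@mail.c┃.........┃                               
@mail.c┃.........┃                               
7@mail.┃.........┃                               
4@mail.┃═══════..┃                               
9@mail.┃━━━━━━━━━┛                               
━━━━━━━┛                                         
       ┃                                         
       ┃                                         
       ┃                                         
       ┃                                         
       ┃                                         


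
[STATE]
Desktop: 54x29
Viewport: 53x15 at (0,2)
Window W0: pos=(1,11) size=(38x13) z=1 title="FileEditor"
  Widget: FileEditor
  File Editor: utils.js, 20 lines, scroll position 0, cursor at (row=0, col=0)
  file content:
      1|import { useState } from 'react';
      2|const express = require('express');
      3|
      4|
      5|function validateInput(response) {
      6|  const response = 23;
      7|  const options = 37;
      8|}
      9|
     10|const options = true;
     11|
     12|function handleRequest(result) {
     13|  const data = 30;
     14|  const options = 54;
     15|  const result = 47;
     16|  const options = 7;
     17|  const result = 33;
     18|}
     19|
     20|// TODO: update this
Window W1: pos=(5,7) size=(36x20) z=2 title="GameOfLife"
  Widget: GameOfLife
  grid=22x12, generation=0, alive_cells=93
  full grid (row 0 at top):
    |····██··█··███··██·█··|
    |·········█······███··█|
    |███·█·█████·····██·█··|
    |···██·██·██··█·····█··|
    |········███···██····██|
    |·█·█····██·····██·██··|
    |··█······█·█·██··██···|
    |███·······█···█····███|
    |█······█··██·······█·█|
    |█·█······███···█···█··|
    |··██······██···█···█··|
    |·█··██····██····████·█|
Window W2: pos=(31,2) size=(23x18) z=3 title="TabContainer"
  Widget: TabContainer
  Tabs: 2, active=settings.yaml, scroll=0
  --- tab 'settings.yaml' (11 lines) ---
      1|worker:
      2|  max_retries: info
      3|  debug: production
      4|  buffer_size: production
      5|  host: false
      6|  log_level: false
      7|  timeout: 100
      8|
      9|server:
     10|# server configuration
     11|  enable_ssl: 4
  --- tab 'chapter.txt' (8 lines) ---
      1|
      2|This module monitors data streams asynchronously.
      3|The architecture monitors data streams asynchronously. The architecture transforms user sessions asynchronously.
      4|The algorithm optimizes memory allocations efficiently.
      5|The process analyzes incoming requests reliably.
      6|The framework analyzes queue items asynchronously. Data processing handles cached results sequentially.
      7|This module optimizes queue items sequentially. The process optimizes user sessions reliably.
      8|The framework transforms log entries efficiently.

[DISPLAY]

                               ┏━━━━━━━━━━━━━━━━━━━━━
                               ┃ TabContainer        
                               ┠─────────────────────
                               ┃[settings.yaml]│ chap
                               ┃─────────────────────
     ┏━━━━━━━━━━━━━━━━━━━━━━━━━┃worker:              
     ┃ GameOfLife              ┃  max_retries: info  
     ┠─────────────────────────┃  debug: production  
     ┃Gen: 0                   ┃  buffer_size: produc
 ┏━━━┃····██··█··███··██·█··   ┃  host: false        
 ┃ Fi┃·········█······███··█   ┃  log_level: false   
 ┠───┃███·█·█████·····██·█··   ┃  timeout: 100       
 ┃█mp┃···██·██·██··█·····█··   ┃                     
 ┃con┃········███···██····██   ┃server:              
 ┃   ┃·█·█····██·····██·██··   ┃# server configuratio


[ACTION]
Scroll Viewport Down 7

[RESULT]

     ┠─────────────────────────┃  debug: production  
     ┃Gen: 0                   ┃  buffer_size: produc
 ┏━━━┃····██··█··███··██·█··   ┃  host: false        
 ┃ Fi┃·········█······███··█   ┃  log_level: false   
 ┠───┃███·█·█████·····██·█··   ┃  timeout: 100       
 ┃█mp┃···██·██·██··█·····█··   ┃                     
 ┃con┃········███···██····██   ┃server:              
 ┃   ┃·█·█····██·····██·██··   ┃# server configuratio
 ┃   ┃··█······█·█·██··██···   ┃  enable_ssl: 4      
 ┃fun┃███·······█···█····███   ┃                     
 ┃  c┃█······█··██·······█·█   ┗━━━━━━━━━━━━━━━━━━━━━
 ┃  c┃█·█······███···█···█··            ┃            
 ┃}  ┃··██······██···█···█··            ┃            
 ┃   ┃·█··██····██····████·█            ┃            
 ┗━━━┃                                  ┃            


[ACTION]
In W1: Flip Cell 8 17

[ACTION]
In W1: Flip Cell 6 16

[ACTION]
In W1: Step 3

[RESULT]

     ┠─────────────────────────┃  debug: production  
     ┃Gen: 3                   ┃  buffer_size: produc
 ┏━━━┃···········██·········   ┃  host: false        
 ┃ Fi┃··········█····███····   ┃  log_level: false   
 ┠───┃···········██·█·████··   ┃  timeout: 100       
 ┃█mp┃·····██·····█·█·█·····   ┃                     
 ┃con┃···███·······███······   ┃server:              
 ┃   ┃·██·██·········██·█···   ┃# server configuratio
 ┃   ┃····█···██·····██·██··   ┃  enable_ssl: 4      
 ┃fun┃········██···█··█··█··   ┃                     
 ┃  c┃·██··········█··█·██··   ┗━━━━━━━━━━━━━━━━━━━━━
 ┃  c┃···········█·█··████··            ┃            
 ┃}  ┃···█·······█···█·████·            ┃            
 ┃   ┃···········█····█·····            ┃            
 ┗━━━┃                                  ┃            


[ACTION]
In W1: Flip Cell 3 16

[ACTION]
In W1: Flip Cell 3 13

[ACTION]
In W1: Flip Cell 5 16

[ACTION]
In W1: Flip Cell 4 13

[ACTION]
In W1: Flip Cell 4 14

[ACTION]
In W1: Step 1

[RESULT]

     ┠─────────────────────────┃  debug: production  
     ┃Gen: 4                   ┃  buffer_size: produc
 ┏━━━┃···········█····█·····   ┃  host: false        
 ┃ Fi┃··········█··█·█······   ┃  log_level: false   
 ┠───┃···········██·█···█···   ┃  timeout: 100       
 ┃█mp┃·····██····██·█·███···   ┃                     
 ┃con┃··██·········█·█······   ┃server:              
 ┃   ┃··█···········██·███··   ┃# server configuratio
 ┃   ┃···███··██····███·██··   ┃  enable_ssl: 4      
 ┃fun┃········██····█·█···█·   ┃                     
 ┃  c┃·············████···█·   ┗━━━━━━━━━━━━━━━━━━━━━
 ┃  c┃··█···········██······            ┃            
 ┃}  ┃··········██···█····█·            ┃            
 ┃   ┃················████··            ┃            
 ┗━━━┃                                  ┃            


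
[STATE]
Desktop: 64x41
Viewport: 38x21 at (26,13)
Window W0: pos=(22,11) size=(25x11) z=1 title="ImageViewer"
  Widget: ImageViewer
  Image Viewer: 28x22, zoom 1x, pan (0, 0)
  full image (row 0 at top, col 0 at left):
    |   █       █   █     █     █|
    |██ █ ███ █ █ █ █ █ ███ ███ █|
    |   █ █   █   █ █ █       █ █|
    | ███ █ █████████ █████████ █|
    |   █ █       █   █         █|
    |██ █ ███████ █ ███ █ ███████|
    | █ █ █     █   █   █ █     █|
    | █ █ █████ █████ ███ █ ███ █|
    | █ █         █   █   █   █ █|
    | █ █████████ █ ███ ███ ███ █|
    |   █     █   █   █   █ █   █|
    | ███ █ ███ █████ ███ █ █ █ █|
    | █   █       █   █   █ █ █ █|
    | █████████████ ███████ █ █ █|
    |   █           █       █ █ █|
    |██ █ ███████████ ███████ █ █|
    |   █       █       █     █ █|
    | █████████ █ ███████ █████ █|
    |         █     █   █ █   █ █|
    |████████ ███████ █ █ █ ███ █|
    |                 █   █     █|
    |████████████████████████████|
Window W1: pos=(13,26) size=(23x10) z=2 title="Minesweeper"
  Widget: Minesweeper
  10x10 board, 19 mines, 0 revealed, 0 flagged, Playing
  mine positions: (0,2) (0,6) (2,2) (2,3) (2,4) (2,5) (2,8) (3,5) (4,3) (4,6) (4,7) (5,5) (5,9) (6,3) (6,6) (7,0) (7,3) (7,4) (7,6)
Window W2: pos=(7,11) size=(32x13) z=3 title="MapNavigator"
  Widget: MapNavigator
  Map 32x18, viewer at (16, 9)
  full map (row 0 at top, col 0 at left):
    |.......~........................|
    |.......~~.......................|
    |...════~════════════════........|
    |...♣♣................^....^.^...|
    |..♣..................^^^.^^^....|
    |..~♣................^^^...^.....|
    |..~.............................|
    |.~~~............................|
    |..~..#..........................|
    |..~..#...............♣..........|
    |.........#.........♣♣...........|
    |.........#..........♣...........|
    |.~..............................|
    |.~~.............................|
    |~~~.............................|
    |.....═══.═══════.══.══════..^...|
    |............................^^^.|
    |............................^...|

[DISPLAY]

────────────┨───────┨                 
.^^^...^....┃     █ ┃                 
............┃ █ ███ ┃                 
............┃ █     ┃                 
............┃ ██████┃                 
..♣.........┃ █     ┃                 
♣♣..........┃██ █ ██┃                 
.♣..........┃   █ █ ┃                 
............┃━━━━━━━┛                 
............┃                         
━━━━━━━━━━━━┛                         
                                      
                                      
━━━━━━━━━┓                            
         ┃                            
─────────┨                            
         ┃                            
         ┃                            
         ┃                            
         ┃                            
         ┃                            


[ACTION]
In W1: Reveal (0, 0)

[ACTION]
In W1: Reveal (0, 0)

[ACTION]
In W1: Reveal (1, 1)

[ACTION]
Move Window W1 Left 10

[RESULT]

────────────┨───────┨                 
.^^^...^....┃     █ ┃                 
............┃ █ ███ ┃                 
............┃ █     ┃                 
............┃ ██████┃                 
..♣.........┃ █     ┃                 
♣♣..........┃██ █ ██┃                 
.♣..........┃   █ █ ┃                 
............┃━━━━━━━┛                 
............┃                         
━━━━━━━━━━━━┛                         
                                      
                                      
                                      
                                      
                                      
                                      
                                      
                                      
                                      
                                      


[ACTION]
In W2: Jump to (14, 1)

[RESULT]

────────────┨───────┨                 
            ┃     █ ┃                 
            ┃ █ ███ ┃                 
            ┃ █     ┃                 
............┃ ██████┃                 
............┃ █     ┃                 
═══════.....┃██ █ ██┃                 
....^....^.^┃   █ █ ┃                 
....^^^.^^^.┃━━━━━━━┛                 
...^^^...^..┃                         
━━━━━━━━━━━━┛                         
                                      
                                      
                                      
                                      
                                      
                                      
                                      
                                      
                                      
                                      


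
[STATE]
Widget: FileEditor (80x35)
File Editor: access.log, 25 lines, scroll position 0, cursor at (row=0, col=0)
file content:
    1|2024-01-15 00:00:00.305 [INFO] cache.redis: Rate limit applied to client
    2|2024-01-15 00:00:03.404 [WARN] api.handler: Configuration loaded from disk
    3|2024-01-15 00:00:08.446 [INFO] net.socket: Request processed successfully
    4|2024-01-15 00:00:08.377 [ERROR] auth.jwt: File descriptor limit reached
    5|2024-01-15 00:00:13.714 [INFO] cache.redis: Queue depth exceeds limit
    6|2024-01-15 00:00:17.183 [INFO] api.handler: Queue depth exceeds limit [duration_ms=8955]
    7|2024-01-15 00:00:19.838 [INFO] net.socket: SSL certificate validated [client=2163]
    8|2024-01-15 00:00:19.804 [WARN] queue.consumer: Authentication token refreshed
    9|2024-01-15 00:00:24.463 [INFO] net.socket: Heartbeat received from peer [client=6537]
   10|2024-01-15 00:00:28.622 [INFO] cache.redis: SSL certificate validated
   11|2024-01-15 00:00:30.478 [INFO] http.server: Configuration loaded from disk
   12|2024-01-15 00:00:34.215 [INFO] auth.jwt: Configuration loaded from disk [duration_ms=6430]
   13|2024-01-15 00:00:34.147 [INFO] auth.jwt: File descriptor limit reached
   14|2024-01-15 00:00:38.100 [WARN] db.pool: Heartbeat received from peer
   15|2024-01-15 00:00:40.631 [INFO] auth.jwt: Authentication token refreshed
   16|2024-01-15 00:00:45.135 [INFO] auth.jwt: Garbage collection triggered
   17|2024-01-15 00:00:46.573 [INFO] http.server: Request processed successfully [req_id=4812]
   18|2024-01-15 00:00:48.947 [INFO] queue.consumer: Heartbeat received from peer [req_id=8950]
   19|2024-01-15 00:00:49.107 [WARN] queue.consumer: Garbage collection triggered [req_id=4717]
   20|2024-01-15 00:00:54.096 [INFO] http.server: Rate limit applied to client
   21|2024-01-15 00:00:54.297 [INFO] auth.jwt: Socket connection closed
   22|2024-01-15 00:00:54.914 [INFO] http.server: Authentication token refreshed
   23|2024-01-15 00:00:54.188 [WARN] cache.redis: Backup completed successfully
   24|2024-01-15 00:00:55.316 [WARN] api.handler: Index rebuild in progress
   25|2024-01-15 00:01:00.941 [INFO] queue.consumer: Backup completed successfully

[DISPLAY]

█024-01-15 00:00:00.305 [INFO] cache.redis: Rate limit applied to client       ▲
2024-01-15 00:00:03.404 [WARN] api.handler: Configuration loaded from disk     █
2024-01-15 00:00:08.446 [INFO] net.socket: Request processed successfully      ░
2024-01-15 00:00:08.377 [ERROR] auth.jwt: File descriptor limit reached        ░
2024-01-15 00:00:13.714 [INFO] cache.redis: Queue depth exceeds limit          ░
2024-01-15 00:00:17.183 [INFO] api.handler: Queue depth exceeds limit [duration░
2024-01-15 00:00:19.838 [INFO] net.socket: SSL certificate validated [client=21░
2024-01-15 00:00:19.804 [WARN] queue.consumer: Authentication token refreshed  ░
2024-01-15 00:00:24.463 [INFO] net.socket: Heartbeat received from peer [client░
2024-01-15 00:00:28.622 [INFO] cache.redis: SSL certificate validated          ░
2024-01-15 00:00:30.478 [INFO] http.server: Configuration loaded from disk     ░
2024-01-15 00:00:34.215 [INFO] auth.jwt: Configuration loaded from disk [durati░
2024-01-15 00:00:34.147 [INFO] auth.jwt: File descriptor limit reached         ░
2024-01-15 00:00:38.100 [WARN] db.pool: Heartbeat received from peer           ░
2024-01-15 00:00:40.631 [INFO] auth.jwt: Authentication token refreshed        ░
2024-01-15 00:00:45.135 [INFO] auth.jwt: Garbage collection triggered          ░
2024-01-15 00:00:46.573 [INFO] http.server: Request processed successfully [req░
2024-01-15 00:00:48.947 [INFO] queue.consumer: Heartbeat received from peer [re░
2024-01-15 00:00:49.107 [WARN] queue.consumer: Garbage collection triggered [re░
2024-01-15 00:00:54.096 [INFO] http.server: Rate limit applied to client       ░
2024-01-15 00:00:54.297 [INFO] auth.jwt: Socket connection closed              ░
2024-01-15 00:00:54.914 [INFO] http.server: Authentication token refreshed     ░
2024-01-15 00:00:54.188 [WARN] cache.redis: Backup completed successfully      ░
2024-01-15 00:00:55.316 [WARN] api.handler: Index rebuild in progress          ░
2024-01-15 00:01:00.941 [INFO] queue.consumer: Backup completed successfully   ░
                                                                               ░
                                                                               ░
                                                                               ░
                                                                               ░
                                                                               ░
                                                                               ░
                                                                               ░
                                                                               ░
                                                                               ░
                                                                               ▼


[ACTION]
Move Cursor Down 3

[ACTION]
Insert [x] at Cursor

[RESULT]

2024-01-15 00:00:00.305 [INFO] cache.redis: Rate limit applied to client       ▲
2024-01-15 00:00:03.404 [WARN] api.handler: Configuration loaded from disk     █
2024-01-15 00:00:08.446 [INFO] net.socket: Request processed successfully      ░
x█024-01-15 00:00:08.377 [ERROR] auth.jwt: File descriptor limit reached       ░
2024-01-15 00:00:13.714 [INFO] cache.redis: Queue depth exceeds limit          ░
2024-01-15 00:00:17.183 [INFO] api.handler: Queue depth exceeds limit [duration░
2024-01-15 00:00:19.838 [INFO] net.socket: SSL certificate validated [client=21░
2024-01-15 00:00:19.804 [WARN] queue.consumer: Authentication token refreshed  ░
2024-01-15 00:00:24.463 [INFO] net.socket: Heartbeat received from peer [client░
2024-01-15 00:00:28.622 [INFO] cache.redis: SSL certificate validated          ░
2024-01-15 00:00:30.478 [INFO] http.server: Configuration loaded from disk     ░
2024-01-15 00:00:34.215 [INFO] auth.jwt: Configuration loaded from disk [durati░
2024-01-15 00:00:34.147 [INFO] auth.jwt: File descriptor limit reached         ░
2024-01-15 00:00:38.100 [WARN] db.pool: Heartbeat received from peer           ░
2024-01-15 00:00:40.631 [INFO] auth.jwt: Authentication token refreshed        ░
2024-01-15 00:00:45.135 [INFO] auth.jwt: Garbage collection triggered          ░
2024-01-15 00:00:46.573 [INFO] http.server: Request processed successfully [req░
2024-01-15 00:00:48.947 [INFO] queue.consumer: Heartbeat received from peer [re░
2024-01-15 00:00:49.107 [WARN] queue.consumer: Garbage collection triggered [re░
2024-01-15 00:00:54.096 [INFO] http.server: Rate limit applied to client       ░
2024-01-15 00:00:54.297 [INFO] auth.jwt: Socket connection closed              ░
2024-01-15 00:00:54.914 [INFO] http.server: Authentication token refreshed     ░
2024-01-15 00:00:54.188 [WARN] cache.redis: Backup completed successfully      ░
2024-01-15 00:00:55.316 [WARN] api.handler: Index rebuild in progress          ░
2024-01-15 00:01:00.941 [INFO] queue.consumer: Backup completed successfully   ░
                                                                               ░
                                                                               ░
                                                                               ░
                                                                               ░
                                                                               ░
                                                                               ░
                                                                               ░
                                                                               ░
                                                                               ░
                                                                               ▼


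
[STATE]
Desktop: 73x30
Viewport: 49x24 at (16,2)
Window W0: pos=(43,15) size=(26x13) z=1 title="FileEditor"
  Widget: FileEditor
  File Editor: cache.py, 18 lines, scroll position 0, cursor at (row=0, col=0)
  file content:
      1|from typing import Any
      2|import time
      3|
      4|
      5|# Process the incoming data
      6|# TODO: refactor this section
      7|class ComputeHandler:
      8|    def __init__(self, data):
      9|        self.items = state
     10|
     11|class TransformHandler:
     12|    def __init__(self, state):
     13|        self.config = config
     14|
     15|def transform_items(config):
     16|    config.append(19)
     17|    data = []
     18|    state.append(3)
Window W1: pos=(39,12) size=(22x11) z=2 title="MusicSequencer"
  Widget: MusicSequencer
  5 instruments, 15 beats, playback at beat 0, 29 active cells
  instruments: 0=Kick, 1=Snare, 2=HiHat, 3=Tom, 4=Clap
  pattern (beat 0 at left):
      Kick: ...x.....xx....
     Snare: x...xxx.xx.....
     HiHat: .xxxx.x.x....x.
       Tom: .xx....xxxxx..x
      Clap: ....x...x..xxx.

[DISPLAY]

                                                 
                                                 
                                                 
                                                 
                                                 
                                                 
                                                 
                                                 
                                                 
                                                 
                       ┏━━━━━━━━━━━━━━━━━━━━┓    
                       ┃ MusicSequencer     ┃    
                       ┠────────────────────┨    
                       ┃      ▼1234567890123┃━━━━
                       ┃  Kick···█·····██···┃    
                       ┃ Snare█···███·██····┃────
                       ┃ HiHat·████·█·█····█┃t An
                       ┃   Tom·██····█████··┃    
                       ┃  Clap····█···█··███┃    
                       ┃                    ┃    
                       ┗━━━━━━━━━━━━━━━━━━━━┛omin
                           ┃# TODO: refactor this
                           ┃class ComputeHandler:
                           ┃    def __init__(self


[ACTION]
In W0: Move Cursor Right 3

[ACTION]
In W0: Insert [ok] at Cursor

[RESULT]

                                                 
                                                 
                                                 
                                                 
                                                 
                                                 
                                                 
                                                 
                                                 
                                                 
                       ┏━━━━━━━━━━━━━━━━━━━━┓    
                       ┃ MusicSequencer     ┃    
                       ┠────────────────────┨    
                       ┃      ▼1234567890123┃━━━━
                       ┃  Kick···█·····██···┃    
                       ┃ Snare█···███·██····┃────
                       ┃ HiHat·████·█·█····█┃ort 
                       ┃   Tom·██····█████··┃    
                       ┃  Clap····█···█··███┃    
                       ┃                    ┃    
                       ┗━━━━━━━━━━━━━━━━━━━━┛omin
                           ┃# TODO: refactor this
                           ┃class ComputeHandler:
                           ┃    def __init__(self
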